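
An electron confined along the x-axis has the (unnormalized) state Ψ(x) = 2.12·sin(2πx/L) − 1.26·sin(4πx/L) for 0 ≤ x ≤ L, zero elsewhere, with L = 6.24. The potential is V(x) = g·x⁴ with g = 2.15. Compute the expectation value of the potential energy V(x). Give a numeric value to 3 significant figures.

⟨V⟩ = ∫ V(x)·|Ψ|² dx / ∫|Ψ|² dx.
On 0 ≤ x ≤ L (j ≠ l): ∫sin²(jπx/L) dx = L/2, ∫sin(jπx/L)·sin(lπx/L) dx = 0; diagonal moments ∫x·sin²(jπx/L) dx = L²/4, ∫x²·sin²(jπx/L) dx = L³·(1/6 − 1/(4j²π²)); cross terms ∫x·sin(jπx/L)·sin(lπx/L) dx = 0 for j + l even and −4jlL²/(π²(j² − l²)²) for j + l odd, ∫x²·sin(jπx/L)·sin(lπx/L) dx = (−1)^(j+l)·4jlL³/(π²(j² − l²)²); higher powers the same way via product-to-sum and parts.
State is unnormalized: ∫|Ψ|² dx = 18.976, and ∫Ψ*·V(x)·Ψ dx = 7088.9, so ⟨V⟩ = 7088.9 / 18.976.
⟨V⟩ = 373.57.

374.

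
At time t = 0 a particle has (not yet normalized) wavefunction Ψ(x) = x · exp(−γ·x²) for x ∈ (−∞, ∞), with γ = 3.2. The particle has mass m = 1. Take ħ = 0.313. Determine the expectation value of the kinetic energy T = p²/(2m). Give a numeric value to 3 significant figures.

T = −(ħ²/2m) d²/dx², so ⟨T⟩ = −(ħ²/2m) ∫ Ψ*·Ψ'' dx / ∫|Ψ|² dx; with m = 1.
Expand each integrand as polynomial × e^(−2γx²) and use ∫x^(2j)·e^(−2γx²) dx = (2j−1)!!/(4γ)^j · √(π/(2γ)), odd powers → 0; here √(π/(2γ)) = 0.70062. Differentiate with the product rule, d/dx e^(−γx²) = −2γx·e^(−γx²).
State is unnormalized: ∫|Ψ|² dx = 0.054736, and ∫Ψ*·(−ħ²/2m · Ψ'') dx = 0.025740, so ⟨T⟩ = 0.025740 / 0.054736.
⟨T⟩ = 0.47025.

0.470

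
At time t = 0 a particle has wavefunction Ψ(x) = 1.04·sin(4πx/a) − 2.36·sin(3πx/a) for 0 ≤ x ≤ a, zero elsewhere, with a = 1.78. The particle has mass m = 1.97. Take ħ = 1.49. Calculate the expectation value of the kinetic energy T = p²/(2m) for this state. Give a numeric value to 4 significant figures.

T = −(ħ²/2m) d²/dx², so ⟨T⟩ = −(ħ²/2m) ∫ Ψ*·Ψ'' dx / ∫|Ψ|² dx; with m = 1.97.
d²/dx² sin(jπx/a) = −(jπ/a)²·sin(jπx/a); on 0 ≤ x ≤ a, ∫sin²(jπx/a) dx = a/2 and ∫sin(jπx/a)·sin(lπx/a) dx = 0 for j ≠ l, so only diagonal terms survive in ∫|Ψ|² and ∫Ψ·Ψ″; ∫Ψ·Ψ′ dx = [Ψ²/2] between the walls = 0.
State is unnormalized: ∫|Ψ|² dx = 5.9196, and ∫Ψ*·(−ħ²/2m · Ψ'') dx = 105.34, so ⟨T⟩ = 105.34 / 5.9196.
⟨T⟩ = 17.795.

17.80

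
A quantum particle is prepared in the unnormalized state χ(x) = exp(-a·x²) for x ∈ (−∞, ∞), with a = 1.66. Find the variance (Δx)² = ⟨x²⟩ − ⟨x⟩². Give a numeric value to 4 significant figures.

Compute ⟨x⟩ and ⟨x²⟩ separately, then (Δx)² = ⟨x²⟩ − ⟨x⟩².
Gaussian moments: ∫x^(2j)·e^(−2ax²) dx = (2j−1)!!/(4a)^j · √(π/(2a)), odd powers integrate to 0; here √(π/(2a)) = 0.97276.
Normalization: ∫|χ|² dx = 0.97276.
⟨x⟩ = 0.0000 and ⟨x²⟩ = 0.15060.
(Δx)² = 0.15060 − (0.0000)² = 0.15060.

0.1506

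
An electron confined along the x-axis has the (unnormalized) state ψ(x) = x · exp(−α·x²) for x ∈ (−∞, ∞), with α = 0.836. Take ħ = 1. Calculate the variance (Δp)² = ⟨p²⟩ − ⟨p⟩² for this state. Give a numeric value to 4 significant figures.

Compute ⟨p⟩ and ⟨p²⟩ separately; (Δp)² = ⟨p²⟩ − ⟨p⟩².
Expand each integrand as polynomial × e^(−2αx²) and use ∫x^(2j)·e^(−2αx²) dx = (2j−1)!!/(4α)^j · √(π/(2α)), odd powers → 0; here √(π/(2α)) = 1.3707. Differentiate with the product rule, d/dx e^(−αx²) = −2αx·e^(−αx²).
Normalization: ∫|ψ|² dx = 0.40991.
⟨p⟩ = 0.0000 and ⟨p²⟩ = 2.5080.
(Δp)² = 2.5080 − (0.0000)² = 2.5080.

2.508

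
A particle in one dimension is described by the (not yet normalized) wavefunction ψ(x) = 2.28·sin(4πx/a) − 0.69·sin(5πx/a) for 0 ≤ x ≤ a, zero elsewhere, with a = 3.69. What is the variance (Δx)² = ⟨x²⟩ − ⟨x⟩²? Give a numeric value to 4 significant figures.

Compute ⟨x⟩ and ⟨x²⟩ separately, then (Δx)² = ⟨x²⟩ − ⟨x⟩².
On 0 ≤ x ≤ a (j ≠ l): ∫sin²(jπx/a) dx = a/2, ∫sin(jπx/a)·sin(lπx/a) dx = 0; diagonal moments ∫x·sin²(jπx/a) dx = a²/4, ∫x²·sin²(jπx/a) dx = a³·(1/6 − 1/(4j²π²)); cross terms ∫x·sin(jπx/a)·sin(lπx/a) dx = 0 for j + l even and −4jla²/(π²(j² − l²)²) for j + l odd, ∫x²·sin(jπx/a)·sin(lπx/a) dx = (−1)^(j+l)·4jla³/(π²(j² − l²)²); higher powers the same way via product-to-sum and parts.
Normalization: ∫|ψ|² dx = 10.469.
⟨x⟩ = 2.2545 and ⟨x²⟩ = 6.0079.
(Δx)² = 6.0079 − (2.2545)² = 0.92518.

0.9252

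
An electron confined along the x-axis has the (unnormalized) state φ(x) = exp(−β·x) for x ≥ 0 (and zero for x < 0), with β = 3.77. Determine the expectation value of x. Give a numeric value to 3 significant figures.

⟨x⟩ = ∫ x·|φ|² dx / ∫|φ|² dx (integrals over the domain).
Every integrand reduces to terms xʲ·e^(−2βx) on [0, ∞); use ∫₀^∞ xʲ·e^(−2βx) dx = j!/(2β)^(j+1).
State is unnormalized: ∫|φ|² dx = 0.13263, and ∫φ*·x·φ dx = 0.017590, so ⟨x⟩ = 0.017590 / 0.13263.
⟨x⟩ = 0.13263.

0.133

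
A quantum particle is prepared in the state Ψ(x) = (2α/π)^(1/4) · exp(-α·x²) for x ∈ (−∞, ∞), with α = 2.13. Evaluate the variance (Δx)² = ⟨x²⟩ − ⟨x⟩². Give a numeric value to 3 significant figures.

Compute ⟨x⟩ and ⟨x²⟩ separately, then (Δx)² = ⟨x²⟩ − ⟨x⟩².
Gaussian moments: ∫x^(2j)·e^(−2αx²) dx = (2j−1)!!/(4α)^j · √(π/(2α)), odd powers integrate to 0; here √(π/(2α)) = 0.85876.
⟨x⟩ = 0.0000 and ⟨x²⟩ = 0.11737.
(Δx)² = 0.11737 − (0.0000)² = 0.11737.

0.117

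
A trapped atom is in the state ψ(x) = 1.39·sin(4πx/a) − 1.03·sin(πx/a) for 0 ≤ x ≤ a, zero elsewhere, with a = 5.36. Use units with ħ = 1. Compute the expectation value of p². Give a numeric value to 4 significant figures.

p² ψ = −ħ² d²ψ/dx²; ⟨p²⟩ = −ħ² ∫ ψ*·ψ'' dx / ∫|ψ|² dx.
d²/dx² sin(jπx/a) = −(jπ/a)²·sin(jπx/a); on 0 ≤ x ≤ a, ∫sin²(jπx/a) dx = a/2 and ∫sin(jπx/a)·sin(lπx/a) dx = 0 for j ≠ l, so only diagonal terms survive in ∫|ψ|² and ∫ψ·ψ″; ∫ψ·ψ′ dx = [ψ²/2] between the walls = 0.
State is unnormalized: ∫|ψ|² dx = 8.0212, and ∫ψ*·(−ħ² ψ'') dx = 29.438, so ⟨p²⟩ = 29.438 / 8.0212.
⟨p²⟩ = 3.6700.

3.670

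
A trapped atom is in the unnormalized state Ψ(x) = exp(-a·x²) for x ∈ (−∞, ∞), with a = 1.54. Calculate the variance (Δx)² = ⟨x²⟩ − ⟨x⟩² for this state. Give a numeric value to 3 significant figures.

0.162

Compute ⟨x⟩ and ⟨x²⟩ separately, then (Δx)² = ⟨x²⟩ − ⟨x⟩².
Gaussian moments: ∫x^(2j)·e^(−2ax²) dx = (2j−1)!!/(4a)^j · √(π/(2a)), odd powers integrate to 0; here √(π/(2a)) = 1.0099.
Normalization: ∫|Ψ|² dx = 1.0099.
⟨x⟩ = 0.0000 and ⟨x²⟩ = 0.16234.
(Δx)² = 0.16234 − (0.0000)² = 0.16234.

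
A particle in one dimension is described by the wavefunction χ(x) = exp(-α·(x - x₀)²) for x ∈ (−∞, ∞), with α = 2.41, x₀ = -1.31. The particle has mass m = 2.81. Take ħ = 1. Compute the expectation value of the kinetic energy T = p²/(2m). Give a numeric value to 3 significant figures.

0.429

T = −(ħ²/2m) d²/dx², so ⟨T⟩ = −(ħ²/2m) ∫ χ*·χ'' dx / ∫|χ|² dx; with m = 2.81.
Gaussian moments (u = x − x₀): ∫u^(2j)·e^(−2αu²) du = (2j−1)!!/(4α)^j · √(π/(2α)), odd powers integrate to 0; here √(π/(2α)) = 0.80733. Derivatives: d/dx e^(−αu²) = −2αu·e^(−αu²), d²/dx² e^(−αu²) = (4α²u² − 2α)·e^(−αu²).
State is unnormalized: ∫|χ|² dx = 0.80733, and ∫χ*·(−ħ²/2m · χ'') dx = 0.34620, so ⟨T⟩ = 0.34620 / 0.80733.
⟨T⟩ = 0.42883.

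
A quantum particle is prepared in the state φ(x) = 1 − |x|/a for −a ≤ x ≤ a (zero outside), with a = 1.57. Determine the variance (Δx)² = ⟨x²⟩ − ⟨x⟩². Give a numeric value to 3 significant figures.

Compute ⟨x⟩ and ⟨x²⟩ separately, then (Δx)² = ⟨x²⟩ − ⟨x⟩².
φ is even, so ∫ over [−a, a] = 2∫₀ᵃ with φ = 1 − x/a there: ∫₀ᵃ (1 − x/a)² dx = a/3, ∫₀ᵃ x²(1 − x/a)² dx = a³/30, ∫₀ᵃ x⁴(1 − x/a)² dx = a⁵/105.
Normalization: ∫|φ|² dx = 1.0467.
⟨x⟩ = 0.0000 and ⟨x²⟩ = 0.24649.
(Δx)² = 0.24649 − (0.0000)² = 0.24649.

0.246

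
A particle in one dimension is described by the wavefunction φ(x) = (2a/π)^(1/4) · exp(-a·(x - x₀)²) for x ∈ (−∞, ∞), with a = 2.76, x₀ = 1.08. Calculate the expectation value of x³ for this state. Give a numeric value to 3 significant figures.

⟨x³⟩ = ∫ x³·|φ|² dx (integrals over the domain).
Gaussian moments (u = x − x₀): ∫u^(2j)·e^(−2au²) du = (2j−1)!!/(4a)^j · √(π/(2a)), odd powers integrate to 0; here √(π/(2a)) = 0.75441.
⟨x³⟩ = 1.5532.

1.55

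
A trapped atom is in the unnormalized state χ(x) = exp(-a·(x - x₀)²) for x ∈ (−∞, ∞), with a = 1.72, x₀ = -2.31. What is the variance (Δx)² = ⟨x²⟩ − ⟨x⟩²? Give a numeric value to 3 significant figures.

Compute ⟨x⟩ and ⟨x²⟩ separately, then (Δx)² = ⟨x²⟩ − ⟨x⟩².
Gaussian moments (u = x − x₀): ∫u^(2j)·e^(−2au²) du = (2j−1)!!/(4a)^j · √(π/(2a)), odd powers integrate to 0; here √(π/(2a)) = 0.95564.
Normalization: ∫|χ|² dx = 0.95564.
⟨x⟩ = -2.3100 and ⟨x²⟩ = 5.4814.
(Δx)² = 5.4814 − (-2.3100)² = 0.14535.

0.145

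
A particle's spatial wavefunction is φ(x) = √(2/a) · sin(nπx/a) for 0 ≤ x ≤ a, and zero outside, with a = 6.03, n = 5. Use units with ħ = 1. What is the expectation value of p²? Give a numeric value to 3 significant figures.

6.79

p² φ = −ħ² d²φ/dx²; ⟨p²⟩ = −ħ² ∫ φ*·φ'' dx.
d/dx sin(nπx/a) = (nπ/a)·cos(nπx/a) and d²/dx² sin(nπx/a) = −(nπ/a)²·sin(nπx/a); on 0 ≤ x ≤ a, ∫sin²(nπx/a) dx = a/2 and ∫sin(nπx/a)·cos(nπx/a) dx = 0.
⟨p²⟩ = 6.7859.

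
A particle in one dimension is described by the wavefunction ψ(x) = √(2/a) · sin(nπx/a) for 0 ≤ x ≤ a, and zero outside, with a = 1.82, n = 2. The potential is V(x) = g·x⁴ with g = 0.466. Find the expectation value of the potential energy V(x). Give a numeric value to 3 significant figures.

⟨V⟩ = ∫ V(x)·|ψ|² dx.
With sin²θ = (1 − cos2θ)/2 on 0 ≤ x ≤ a: ∫sin²(nπx/a) dx = a/2, ∫x·sin²(nπx/a) dx = a²/4, ∫x²·sin²(nπx/a) dx = a³·(1/6 − 1/(4n²π²)); higher powers xᵏ the same way, integrating xᵏ·cos(2nπx/a) by parts.
⟨V⟩ = 0.89800.

0.898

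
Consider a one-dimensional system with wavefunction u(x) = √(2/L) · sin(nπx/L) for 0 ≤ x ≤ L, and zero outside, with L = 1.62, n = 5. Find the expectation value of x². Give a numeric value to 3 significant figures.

0.869

⟨x²⟩ = ∫ x²·|u|² dx (integrals over the domain).
With sin²θ = (1 − cos2θ)/2 on 0 ≤ x ≤ L: ∫sin²(nπx/L) dx = L/2, ∫x·sin²(nπx/L) dx = L²/4, ∫x²·sin²(nπx/L) dx = L³·(1/6 − 1/(4n²π²)); higher powers xᵏ the same way, integrating xᵏ·cos(2nπx/L) by parts.
⟨x²⟩ = 0.86948.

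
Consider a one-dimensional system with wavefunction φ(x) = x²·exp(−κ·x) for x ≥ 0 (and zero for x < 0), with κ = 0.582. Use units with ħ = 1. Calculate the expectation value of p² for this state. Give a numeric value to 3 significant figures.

p² φ = −ħ² d²φ/dx²; ⟨p²⟩ = −ħ² ∫ φ*·φ'' dx / ∫|φ|² dx.
Differentiate x²·exp(−κ·x) with the product rule; every integrand then reduces to terms xʲ·e^(−2κx) on [0, ∞), with ∫₀^∞ xʲ·e^(−2κx) dx = j!/(2κ)^(j+1).
State is unnormalized: ∫|φ|² dx = 11.232, and ∫φ*·(−ħ² φ'') dx = 1.2682, so ⟨p²⟩ = 1.2682 / 11.232.
⟨p²⟩ = 0.11291.

0.113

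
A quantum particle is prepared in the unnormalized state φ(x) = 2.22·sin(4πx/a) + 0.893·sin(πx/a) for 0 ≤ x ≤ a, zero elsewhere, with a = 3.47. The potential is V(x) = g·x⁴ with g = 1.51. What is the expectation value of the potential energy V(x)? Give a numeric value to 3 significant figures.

36.0

⟨V⟩ = ∫ V(x)·|φ|² dx / ∫|φ|² dx.
On 0 ≤ x ≤ a (j ≠ l): ∫sin²(jπx/a) dx = a/2, ∫sin(jπx/a)·sin(lπx/a) dx = 0; diagonal moments ∫x·sin²(jπx/a) dx = a²/4, ∫x²·sin²(jπx/a) dx = a³·(1/6 − 1/(4j²π²)); cross terms ∫x·sin(jπx/a)·sin(lπx/a) dx = 0 for j + l even and −4jla²/(π²(j² − l²)²) for j + l odd, ∫x²·sin(jπx/a)·sin(lπx/a) dx = (−1)^(j+l)·4jla³/(π²(j² − l²)²); higher powers the same way via product-to-sum and parts.
State is unnormalized: ∫|φ|² dx = 9.9343, and ∫φ*·V(x)·φ dx = 357.79, so ⟨V⟩ = 357.79 / 9.9343.
⟨V⟩ = 36.016.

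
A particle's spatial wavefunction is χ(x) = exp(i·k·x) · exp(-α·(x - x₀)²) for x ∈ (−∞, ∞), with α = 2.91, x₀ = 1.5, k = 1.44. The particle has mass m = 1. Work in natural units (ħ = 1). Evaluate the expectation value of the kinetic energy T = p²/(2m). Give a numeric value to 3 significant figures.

2.49

T = −(ħ²/2m) d²/dx², so ⟨T⟩ = −(ħ²/2m) ∫ χ*·χ'' dx / ∫|χ|² dx; with m = 1.
Gaussian moments (u = x − x₀): ∫u^(2j)·e^(−2αu²) du = (2j−1)!!/(4α)^j · √(π/(2α)), odd powers integrate to 0; here √(π/(2α)) = 0.73471. Derivatives: χ′ = (ik − 2αu)·χ, χ″ = ((ik − 2αu)² − 2α)·χ; the odd-in-u pieces drop out.
State is unnormalized: ∫|χ|² dx = 0.73471, and ∫χ*·(−ħ²/2m · χ'') dx = 1.8307, so ⟨T⟩ = 1.8307 / 0.73471.
⟨T⟩ = 2.4918.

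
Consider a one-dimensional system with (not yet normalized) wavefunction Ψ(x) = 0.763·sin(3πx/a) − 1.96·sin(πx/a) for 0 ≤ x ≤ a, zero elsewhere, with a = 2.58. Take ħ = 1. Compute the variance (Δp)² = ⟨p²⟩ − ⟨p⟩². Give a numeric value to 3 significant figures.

3.04

Compute ⟨p⟩ and ⟨p²⟩ separately; (Δp)² = ⟨p²⟩ − ⟨p⟩².
d²/dx² sin(jπx/a) = −(jπ/a)²·sin(jπx/a); on 0 ≤ x ≤ a, ∫sin²(jπx/a) dx = a/2 and ∫sin(jπx/a)·sin(lπx/a) dx = 0 for j ≠ l, so only diagonal terms survive in ∫|Ψ|² and ∫Ψ·Ψ″; ∫Ψ·Ψ′ dx = [Ψ²/2] between the walls = 0.
Normalization: ∫|Ψ|² dx = 5.7067.
⟨p⟩ = 0.0000 and ⟨p²⟩ = 3.0437.
(Δp)² = 3.0437 − (0.0000)² = 3.0437.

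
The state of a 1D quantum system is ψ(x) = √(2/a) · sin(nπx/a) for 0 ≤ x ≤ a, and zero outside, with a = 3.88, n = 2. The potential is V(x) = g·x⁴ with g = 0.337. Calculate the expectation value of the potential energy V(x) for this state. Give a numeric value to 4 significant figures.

13.41

⟨V⟩ = ∫ V(x)·|ψ|² dx.
With sin²θ = (1 − cos2θ)/2 on 0 ≤ x ≤ a: ∫sin²(nπx/a) dx = a/2, ∫x·sin²(nπx/a) dx = a²/4, ∫x²·sin²(nπx/a) dx = a³·(1/6 − 1/(4n²π²)); higher powers xᵏ the same way, integrating xᵏ·cos(2nπx/a) by parts.
⟨V⟩ = 13.414.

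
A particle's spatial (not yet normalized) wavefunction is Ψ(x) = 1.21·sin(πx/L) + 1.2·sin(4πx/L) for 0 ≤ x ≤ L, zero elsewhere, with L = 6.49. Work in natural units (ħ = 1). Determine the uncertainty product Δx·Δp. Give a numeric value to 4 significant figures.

2.160

Δx = √(⟨x²⟩−⟨x⟩²), Δp = √(⟨p²⟩−⟨p⟩²).
On 0 ≤ x ≤ L (j ≠ l): ∫sin²(jπx/L) dx = L/2, ∫sin(jπx/L)·sin(lπx/L) dx = 0; diagonal moments ∫x·sin²(jπx/L) dx = L²/4, ∫x²·sin²(jπx/L) dx = L³·(1/6 − 1/(4j²π²)); cross terms ∫x·sin(jπx/L)·sin(lπx/L) dx = 0 for j + l even and −4jlL²/(π²(j² − l²)²) for j + l odd, ∫x²·sin(jπx/L)·sin(lπx/L) dx = (−1)^(j+l)·4jlL³/(π²(j² − l²)²); higher powers the same way via product-to-sum and parts. d²/dx² sin(jπx/L) = −(jπ/L)²·sin(jπx/L); on 0 ≤ x ≤ L, ∫sin²(jπx/L) dx = L/2 and ∫sin(jπx/L)·sin(lπx/L) dx = 0 for j ≠ l, so only diagonal terms survive in ∫|Ψ|² and ∫Ψ·Ψ″; ∫Ψ·Ψ′ dx = [Ψ²/2] between the walls = 0.
Normalization: ∫|Ψ|² dx = 9.4238.
⟨x⟩ = 3.1515, ⟨x²⟩ = 12.291 ⇒ Δx = 1.5360.
⟨p⟩ = 0.0000, ⟨p²⟩ = 1.9771 ⇒ Δp = 1.4061.
Δx·Δp = 2.1598.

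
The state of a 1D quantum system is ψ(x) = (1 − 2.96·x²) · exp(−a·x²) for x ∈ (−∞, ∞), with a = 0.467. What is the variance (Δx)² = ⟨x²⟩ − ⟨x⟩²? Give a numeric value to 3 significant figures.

2.91

Compute ⟨x⟩ and ⟨x²⟩ separately, then (Δx)² = ⟨x²⟩ − ⟨x⟩².
Expand each integrand as polynomial × e^(−2ax²) and use ∫x^(2j)·e^(−2ax²) dx = (2j−1)!!/(4a)^j · √(π/(2a)), odd powers → 0; here √(π/(2a)) = 1.8340.
Normalization: ∫|ψ|² dx = 9.8368.
⟨x⟩ = 0.0000 and ⟨x²⟩ = 2.9100.
(Δx)² = 2.9100 − (0.0000)² = 2.9100.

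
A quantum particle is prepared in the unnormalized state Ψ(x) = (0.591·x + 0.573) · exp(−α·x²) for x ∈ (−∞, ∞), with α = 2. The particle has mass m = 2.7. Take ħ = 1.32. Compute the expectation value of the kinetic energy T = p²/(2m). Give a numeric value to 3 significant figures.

T = −(ħ²/2m) d²/dx², so ⟨T⟩ = −(ħ²/2m) ∫ Ψ*·Ψ'' dx / ∫|Ψ|² dx; with m = 2.7.
Expand each integrand as polynomial × e^(−2αx²) and use ∫x^(2j)·e^(−2αx²) dx = (2j−1)!!/(4α)^j · √(π/(2α)), odd powers → 0; here √(π/(2α)) = 0.88623. Differentiate with the product rule, d/dx e^(−αx²) = −2αx·e^(−αx²).
State is unnormalized: ∫|Ψ|² dx = 0.32967, and ∫Ψ*·(−ħ²/2m · Ψ'') dx = 0.26268, so ⟨T⟩ = 0.26268 / 0.32967.
⟨T⟩ = 0.79682.

0.797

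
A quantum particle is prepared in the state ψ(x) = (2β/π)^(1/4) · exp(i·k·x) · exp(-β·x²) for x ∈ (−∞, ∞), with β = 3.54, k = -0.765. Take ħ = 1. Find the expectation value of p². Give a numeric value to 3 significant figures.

4.13

p² ψ = −ħ² d²ψ/dx²; ⟨p²⟩ = −ħ² ∫ ψ*·ψ'' dx.
Gaussian moments: ∫x^(2j)·e^(−2βx²) dx = (2j−1)!!/(4β)^j · √(π/(2β)), odd powers integrate to 0; here √(π/(2β)) = 0.66613. Derivatives: ψ′ = (ik − 2βx)·ψ, ψ″ = ((ik − 2βx)² − 2β)·ψ; the odd-in-x pieces drop out.
⟨p²⟩ = 4.1252.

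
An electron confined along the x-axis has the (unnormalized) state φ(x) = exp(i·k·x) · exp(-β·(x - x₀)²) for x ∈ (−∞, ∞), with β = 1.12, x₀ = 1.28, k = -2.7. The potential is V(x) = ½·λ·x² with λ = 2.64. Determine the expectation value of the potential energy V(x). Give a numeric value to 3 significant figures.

⟨V⟩ = ∫ V(x)·|φ|² dx / ∫|φ|² dx.
Gaussian moments (u = x − x₀): ∫u^(2j)·e^(−2βu²) du = (2j−1)!!/(4β)^j · √(π/(2β)), odd powers integrate to 0; here √(π/(2β)) = 1.1843.
State is unnormalized: ∫|φ|² dx = 1.1843, and ∫φ*·V(x)·φ dx = 2.9101, so ⟨V⟩ = 2.9101 / 1.1843.
⟨V⟩ = 2.4573.

2.46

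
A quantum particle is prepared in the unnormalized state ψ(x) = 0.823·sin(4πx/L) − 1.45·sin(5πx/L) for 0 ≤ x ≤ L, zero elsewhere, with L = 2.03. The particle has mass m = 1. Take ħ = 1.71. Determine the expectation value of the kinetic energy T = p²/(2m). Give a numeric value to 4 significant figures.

79.86

T = −(ħ²/2m) d²/dx², so ⟨T⟩ = −(ħ²/2m) ∫ ψ*·ψ'' dx / ∫|ψ|² dx; with m = 1.
d²/dx² sin(jπx/L) = −(jπ/L)²·sin(jπx/L); on 0 ≤ x ≤ L, ∫sin²(jπx/L) dx = L/2 and ∫sin(jπx/L)·sin(lπx/L) dx = 0 for j ≠ l, so only diagonal terms survive in ∫|ψ|² and ∫ψ·ψ″; ∫ψ·ψ′ dx = [ψ²/2] between the walls = 0.
State is unnormalized: ∫|ψ|² dx = 2.8215, and ∫ψ*·(−ħ²/2m · ψ'') dx = 225.33, so ⟨T⟩ = 225.33 / 2.8215.
⟨T⟩ = 79.862.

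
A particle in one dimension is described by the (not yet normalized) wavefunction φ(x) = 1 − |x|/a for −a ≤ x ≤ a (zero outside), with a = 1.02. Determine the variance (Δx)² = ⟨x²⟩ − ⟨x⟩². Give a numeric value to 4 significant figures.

Compute ⟨x⟩ and ⟨x²⟩ separately, then (Δx)² = ⟨x²⟩ − ⟨x⟩².
φ is even, so ∫ over [−a, a] = 2∫₀ᵃ with φ = 1 − x/a there: ∫₀ᵃ (1 − x/a)² dx = a/3, ∫₀ᵃ x²(1 − x/a)² dx = a³/30, ∫₀ᵃ x⁴(1 − x/a)² dx = a⁵/105.
Normalization: ∫|φ|² dx = 0.68000.
⟨x⟩ = 0.0000 and ⟨x²⟩ = 0.10404.
(Δx)² = 0.10404 − (0.0000)² = 0.10404.

0.1040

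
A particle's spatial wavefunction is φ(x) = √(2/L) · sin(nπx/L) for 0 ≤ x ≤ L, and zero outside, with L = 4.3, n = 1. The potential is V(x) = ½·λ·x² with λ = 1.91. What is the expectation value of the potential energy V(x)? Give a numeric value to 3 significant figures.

⟨V⟩ = ∫ V(x)·|φ|² dx.
With sin²θ = (1 − cos2θ)/2 on 0 ≤ x ≤ L: ∫sin²(nπx/L) dx = L/2, ∫x·sin²(nπx/L) dx = L²/4, ∫x²·sin²(nπx/L) dx = L³·(1/6 − 1/(4n²π²)); higher powers xᵏ the same way, integrating xᵏ·cos(2nπx/L) by parts.
⟨V⟩ = 4.9914.

4.99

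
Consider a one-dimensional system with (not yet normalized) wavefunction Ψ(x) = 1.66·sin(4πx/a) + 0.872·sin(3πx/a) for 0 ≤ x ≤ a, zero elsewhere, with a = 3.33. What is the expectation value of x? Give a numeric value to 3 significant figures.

1.12

⟨x⟩ = ∫ x·|Ψ|² dx / ∫|Ψ|² dx (integrals over the domain).
On 0 ≤ x ≤ a (j ≠ l): ∫sin²(jπx/a) dx = a/2, ∫sin(jπx/a)·sin(lπx/a) dx = 0; diagonal moments ∫x·sin²(jπx/a) dx = a²/4, ∫x²·sin²(jπx/a) dx = a³·(1/6 − 1/(4j²π²)); cross terms ∫x·sin(jπx/a)·sin(lπx/a) dx = 0 for j + l even and −4jla²/(π²(j² − l²)²) for j + l odd, ∫x²·sin(jπx/a)·sin(lπx/a) dx = (−1)^(j+l)·4jla³/(π²(j² − l²)²); higher powers the same way via product-to-sum and parts.
State is unnormalized: ∫|Ψ|² dx = 5.8541, and ∫Ψ*·x·Ψ dx = 6.5608, so ⟨x⟩ = 6.5608 / 5.8541.
⟨x⟩ = 1.1207.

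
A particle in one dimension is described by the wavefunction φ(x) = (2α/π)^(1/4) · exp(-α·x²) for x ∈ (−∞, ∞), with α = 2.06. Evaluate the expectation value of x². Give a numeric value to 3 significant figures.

0.121

⟨x²⟩ = ∫ x²·|φ|² dx (integrals over the domain).
Gaussian moments: ∫x^(2j)·e^(−2αx²) dx = (2j−1)!!/(4α)^j · √(π/(2α)), odd powers integrate to 0; here √(π/(2α)) = 0.87323.
⟨x²⟩ = 0.12136.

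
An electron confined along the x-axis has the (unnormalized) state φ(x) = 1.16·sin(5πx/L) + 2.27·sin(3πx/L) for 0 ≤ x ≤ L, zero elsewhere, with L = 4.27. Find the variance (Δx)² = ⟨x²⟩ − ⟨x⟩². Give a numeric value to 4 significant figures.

Compute ⟨x⟩ and ⟨x²⟩ separately, then (Δx)² = ⟨x²⟩ − ⟨x⟩².
On 0 ≤ x ≤ L (j ≠ l): ∫sin²(jπx/L) dx = L/2, ∫sin(jπx/L)·sin(lπx/L) dx = 0; diagonal moments ∫x·sin²(jπx/L) dx = L²/4, ∫x²·sin²(jπx/L) dx = L³·(1/6 − 1/(4j²π²)); cross terms ∫x·sin(jπx/L)·sin(lπx/L) dx = 0 for j + l even and −4jlL²/(π²(j² − l²)²) for j + l odd, ∫x²·sin(jπx/L)·sin(lπx/L) dx = (−1)^(j+l)·4jlL³/(π²(j² − l²)²); higher powers the same way via product-to-sum and parts.
Normalization: ∫|φ|² dx = 13.874.
⟨x⟩ = 2.1350 and ⟨x²⟩ = 6.6904.
(Δx)² = 6.6904 − (2.1350)² = 2.1322.

2.132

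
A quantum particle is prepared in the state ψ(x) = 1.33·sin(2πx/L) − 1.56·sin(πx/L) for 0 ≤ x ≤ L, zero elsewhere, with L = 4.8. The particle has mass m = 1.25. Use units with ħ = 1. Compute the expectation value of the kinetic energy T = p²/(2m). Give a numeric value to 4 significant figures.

0.3877

T = −(ħ²/2m) d²/dx², so ⟨T⟩ = −(ħ²/2m) ∫ ψ*·ψ'' dx / ∫|ψ|² dx; with m = 1.25.
d²/dx² sin(jπx/L) = −(jπ/L)²·sin(jπx/L); on 0 ≤ x ≤ L, ∫sin²(jπx/L) dx = L/2 and ∫sin(jπx/L)·sin(lπx/L) dx = 0 for j ≠ l, so only diagonal terms survive in ∫|ψ|² and ∫ψ·ψ″; ∫ψ·ψ′ dx = [ψ²/2] between the walls = 0.
State is unnormalized: ∫|ψ|² dx = 10.086, and ∫ψ*·(−ħ²/2m · ψ'') dx = 3.9105, so ⟨T⟩ = 3.9105 / 10.086.
⟨T⟩ = 0.38772.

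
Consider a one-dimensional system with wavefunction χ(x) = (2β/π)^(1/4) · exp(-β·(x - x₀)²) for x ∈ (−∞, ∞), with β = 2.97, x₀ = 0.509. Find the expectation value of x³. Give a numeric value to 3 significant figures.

0.260

⟨x³⟩ = ∫ x³·|χ|² dx (integrals over the domain).
Gaussian moments (u = x − x₀): ∫u^(2j)·e^(−2βu²) du = (2j−1)!!/(4β)^j · √(π/(2β)), odd powers integrate to 0; here √(π/(2β)) = 0.72725.
⟨x³⟩ = 0.26041.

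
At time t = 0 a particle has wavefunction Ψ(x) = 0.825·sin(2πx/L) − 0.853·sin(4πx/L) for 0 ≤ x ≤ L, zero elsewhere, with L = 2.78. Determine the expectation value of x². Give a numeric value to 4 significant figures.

⟨x²⟩ = ∫ x²·|Ψ|² dx / ∫|Ψ|² dx (integrals over the domain).
On 0 ≤ x ≤ L (j ≠ l): ∫sin²(jπx/L) dx = L/2, ∫sin(jπx/L)·sin(lπx/L) dx = 0; diagonal moments ∫x·sin²(jπx/L) dx = L²/4, ∫x²·sin²(jπx/L) dx = L³·(1/6 − 1/(4j²π²)); cross terms ∫x·sin(jπx/L)·sin(lπx/L) dx = 0 for j + l even and −4jlL²/(π²(j² − l²)²) for j + l odd, ∫x²·sin(jπx/L)·sin(lπx/L) dx = (−1)^(j+l)·4jlL³/(π²(j² − l²)²); higher powers the same way via product-to-sum and parts.
State is unnormalized: ∫|Ψ|² dx = 1.9574, and ∫Ψ*·x²·Ψ dx = 4.2444, so ⟨x²⟩ = 4.2444 / 1.9574.
⟨x²⟩ = 2.1684.

2.168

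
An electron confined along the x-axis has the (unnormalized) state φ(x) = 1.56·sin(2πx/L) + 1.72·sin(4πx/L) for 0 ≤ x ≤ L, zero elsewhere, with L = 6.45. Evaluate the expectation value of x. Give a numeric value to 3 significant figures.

3.23

⟨x⟩ = ∫ x·|φ|² dx / ∫|φ|² dx (integrals over the domain).
On 0 ≤ x ≤ L (j ≠ l): ∫sin²(jπx/L) dx = L/2, ∫sin(jπx/L)·sin(lπx/L) dx = 0; diagonal moments ∫x·sin²(jπx/L) dx = L²/4, ∫x²·sin²(jπx/L) dx = L³·(1/6 − 1/(4j²π²)); cross terms ∫x·sin(jπx/L)·sin(lπx/L) dx = 0 for j + l even and −4jlL²/(π²(j² − l²)²) for j + l odd, ∫x²·sin(jπx/L)·sin(lπx/L) dx = (−1)^(j+l)·4jlL³/(π²(j² − l²)²); higher powers the same way via product-to-sum and parts.
State is unnormalized: ∫|φ|² dx = 17.389, and ∫φ*·x·φ dx = 56.080, so ⟨x⟩ = 56.080 / 17.389.
⟨x⟩ = 3.2250.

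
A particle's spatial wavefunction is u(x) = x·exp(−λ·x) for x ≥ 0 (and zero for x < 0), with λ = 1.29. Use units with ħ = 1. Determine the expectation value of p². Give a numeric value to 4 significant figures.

p² u = −ħ² d²u/dx²; ⟨p²⟩ = −ħ² ∫ u*·u'' dx / ∫|u|² dx.
Differentiate x·exp(−λ·x) with the product rule; every integrand then reduces to terms xʲ·e^(−2λx) on [0, ∞), with ∫₀^∞ xʲ·e^(−2λx) dx = j!/(2λ)^(j+1).
State is unnormalized: ∫|u|² dx = 0.11646, and ∫u*·(−ħ² u'') dx = 0.19380, so ⟨p²⟩ = 0.19380 / 0.11646.
⟨p²⟩ = 1.6641.

1.664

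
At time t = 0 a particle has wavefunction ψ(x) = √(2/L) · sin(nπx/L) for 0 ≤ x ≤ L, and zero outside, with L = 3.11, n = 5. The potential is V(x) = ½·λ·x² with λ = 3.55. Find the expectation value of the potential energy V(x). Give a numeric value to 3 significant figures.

⟨V⟩ = ∫ V(x)·|ψ|² dx.
With sin²θ = (1 − cos2θ)/2 on 0 ≤ x ≤ L: ∫sin²(nπx/L) dx = L/2, ∫x·sin²(nπx/L) dx = L²/4, ∫x²·sin²(nπx/L) dx = L³·(1/6 − 1/(4n²π²)); higher powers xᵏ the same way, integrating xᵏ·cos(2nπx/L) by parts.
⟨V⟩ = 5.6879.

5.69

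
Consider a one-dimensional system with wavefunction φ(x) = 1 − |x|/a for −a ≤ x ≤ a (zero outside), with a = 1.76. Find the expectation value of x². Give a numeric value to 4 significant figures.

0.3098

⟨x²⟩ = ∫ x²·|φ|² dx / ∫|φ|² dx (integrals over the domain).
φ is even, so ∫ over [−a, a] = 2∫₀ᵃ with φ = 1 − x/a there: ∫₀ᵃ (1 − x/a)² dx = a/3, ∫₀ᵃ x²(1 − x/a)² dx = a³/30, ∫₀ᵃ x⁴(1 − x/a)² dx = a⁵/105.
State is unnormalized: ∫|φ|² dx = 1.1733, and ∫φ*·x²·φ dx = 0.36345, so ⟨x²⟩ = 0.36345 / 1.1733.
⟨x²⟩ = 0.30976.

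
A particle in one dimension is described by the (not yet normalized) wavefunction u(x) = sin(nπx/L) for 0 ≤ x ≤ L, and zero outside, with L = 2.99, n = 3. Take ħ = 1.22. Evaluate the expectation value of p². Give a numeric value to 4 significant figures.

p² u = −ħ² d²u/dx²; ⟨p²⟩ = −ħ² ∫ u*·u'' dx / ∫|u|² dx.
d/dx sin(nπx/L) = (nπ/L)·cos(nπx/L) and d²/dx² sin(nπx/L) = −(nπ/L)²·sin(nπx/L); on 0 ≤ x ≤ L, ∫sin²(nπx/L) dx = L/2 and ∫sin(nπx/L)·cos(nπx/L) dx = 0.
State is unnormalized: ∫|u|² dx = 1.4950, and ∫u*·(−ħ² u'') dx = 22.109, so ⟨p²⟩ = 22.109 / 1.4950.
⟨p²⟩ = 14.788.

14.79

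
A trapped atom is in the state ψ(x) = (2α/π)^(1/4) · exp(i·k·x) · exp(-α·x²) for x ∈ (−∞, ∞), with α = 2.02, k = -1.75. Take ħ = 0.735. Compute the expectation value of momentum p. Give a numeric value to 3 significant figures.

-1.29

p ψ = −iħ dψ/dx; then ⟨p⟩ = ∫ ψ*·(pψ) dx.
Gaussian moments: ∫x^(2j)·e^(−2αx²) dx = (2j−1)!!/(4α)^j · √(π/(2α)), odd powers integrate to 0; here √(π/(2α)) = 0.88183. Derivatives: ψ′ = (ik − 2αx)·ψ, ψ″ = ((ik − 2αx)² − 2α)·ψ; the odd-in-x pieces drop out.
⟨p⟩ = -1.2863.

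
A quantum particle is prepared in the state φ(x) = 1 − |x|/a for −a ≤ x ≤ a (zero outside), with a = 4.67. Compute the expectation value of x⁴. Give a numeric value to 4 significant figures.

⟨x⁴⟩ = ∫ x⁴·|φ|² dx / ∫|φ|² dx (integrals over the domain).
φ is even, so ∫ over [−a, a] = 2∫₀ᵃ with φ = 1 − x/a there: ∫₀ᵃ (1 − x/a)² dx = a/3, ∫₀ᵃ x²(1 − x/a)² dx = a³/30, ∫₀ᵃ x⁴(1 − x/a)² dx = a⁵/105.
State is unnormalized: ∫|φ|² dx = 3.1133, and ∫φ*·x⁴·φ dx = 42.308, so ⟨x⁴⟩ = 42.308 / 3.1133.
⟨x⁴⟩ = 13.589.

13.59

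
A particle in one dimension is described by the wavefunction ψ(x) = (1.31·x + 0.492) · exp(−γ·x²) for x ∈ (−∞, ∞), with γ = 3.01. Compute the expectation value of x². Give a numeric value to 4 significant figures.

0.1446

⟨x²⟩ = ∫ x²·|ψ|² dx / ∫|ψ|² dx (integrals over the domain).
Expand each integrand as polynomial × e^(−2γx²) and use ∫x^(2j)·e^(−2γx²) dx = (2j−1)!!/(4γ)^j · √(π/(2γ)), odd powers → 0; here √(π/(2γ)) = 0.72240.
State is unnormalized: ∫|ψ|² dx = 0.27783, and ∫ψ*·x²·ψ dx = 0.040180, so ⟨x²⟩ = 0.040180 / 0.27783.
⟨x²⟩ = 0.14462.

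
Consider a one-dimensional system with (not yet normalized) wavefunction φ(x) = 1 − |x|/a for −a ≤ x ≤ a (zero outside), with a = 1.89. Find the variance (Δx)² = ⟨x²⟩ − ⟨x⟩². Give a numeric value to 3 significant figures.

0.357

Compute ⟨x⟩ and ⟨x²⟩ separately, then (Δx)² = ⟨x²⟩ − ⟨x⟩².
φ is even, so ∫ over [−a, a] = 2∫₀ᵃ with φ = 1 − x/a there: ∫₀ᵃ (1 − x/a)² dx = a/3, ∫₀ᵃ x²(1 − x/a)² dx = a³/30, ∫₀ᵃ x⁴(1 − x/a)² dx = a⁵/105.
Normalization: ∫|φ|² dx = 1.2600.
⟨x⟩ = 0.0000 and ⟨x²⟩ = 0.35721.
(Δx)² = 0.35721 − (0.0000)² = 0.35721.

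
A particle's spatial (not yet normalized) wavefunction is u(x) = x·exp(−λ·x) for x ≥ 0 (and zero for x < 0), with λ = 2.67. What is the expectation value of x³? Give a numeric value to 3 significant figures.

⟨x³⟩ = ∫ x³·|u|² dx / ∫|u|² dx (integrals over the domain).
Every integrand reduces to terms xʲ·e^(−2λx) on [0, ∞); use ∫₀^∞ xʲ·e^(−2λx) dx = j!/(2λ)^(j+1).
State is unnormalized: ∫|u|² dx = 0.013134, and ∫u*·x³·u dx = 0.0051753, so ⟨x³⟩ = 0.0051753 / 0.013134.
⟨x³⟩ = 0.39403.

0.394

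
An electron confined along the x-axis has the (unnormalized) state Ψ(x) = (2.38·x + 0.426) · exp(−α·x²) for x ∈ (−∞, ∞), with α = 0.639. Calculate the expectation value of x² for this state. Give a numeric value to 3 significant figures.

⟨x²⟩ = ∫ x²·|Ψ|² dx / ∫|Ψ|² dx (integrals over the domain).
Expand each integrand as polynomial × e^(−2αx²) and use ∫x^(2j)·e^(−2αx²) dx = (2j−1)!!/(4α)^j · √(π/(2α)), odd powers → 0; here √(π/(2α)) = 1.5679.
State is unnormalized: ∫|Ψ|² dx = 3.7591, and ∫Ψ*·x²·Ψ dx = 4.1895, so ⟨x²⟩ = 4.1895 / 3.7591.
⟨x²⟩ = 1.1145.

1.11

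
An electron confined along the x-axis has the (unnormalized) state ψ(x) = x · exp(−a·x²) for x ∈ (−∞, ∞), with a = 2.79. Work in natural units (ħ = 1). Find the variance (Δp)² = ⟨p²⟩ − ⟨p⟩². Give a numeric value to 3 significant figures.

8.37

Compute ⟨p⟩ and ⟨p²⟩ separately; (Δp)² = ⟨p²⟩ − ⟨p⟩².
Expand each integrand as polynomial × e^(−2ax²) and use ∫x^(2j)·e^(−2ax²) dx = (2j−1)!!/(4a)^j · √(π/(2a)), odd powers → 0; here √(π/(2a)) = 0.75034. Differentiate with the product rule, d/dx e^(−ax²) = −2ax·e^(−ax²).
Normalization: ∫|ψ|² dx = 0.067235.
⟨p⟩ = 0.0000 and ⟨p²⟩ = 8.3700.
(Δp)² = 8.3700 − (0.0000)² = 8.3700.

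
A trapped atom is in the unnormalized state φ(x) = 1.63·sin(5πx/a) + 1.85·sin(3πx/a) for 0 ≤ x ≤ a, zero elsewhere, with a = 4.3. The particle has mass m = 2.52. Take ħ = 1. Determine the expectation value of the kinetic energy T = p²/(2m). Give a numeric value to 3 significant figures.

T = −(ħ²/2m) d²/dx², so ⟨T⟩ = −(ħ²/2m) ∫ φ*·φ'' dx / ∫|φ|² dx; with m = 2.52.
d²/dx² sin(jπx/a) = −(jπ/a)²·sin(jπx/a); on 0 ≤ x ≤ a, ∫sin²(jπx/a) dx = a/2 and ∫sin(jπx/a)·sin(lπx/a) dx = 0 for j ≠ l, so only diagonal terms survive in ∫|φ|² and ∫φ·φ″; ∫φ·φ′ dx = [φ²/2] between the walls = 0.
State is unnormalized: ∫|φ|² dx = 13.071, and ∫φ*·(−ħ²/2m · φ'') dx = 22.139, so ⟨T⟩ = 22.139 / 13.071.
⟨T⟩ = 1.6938.

1.69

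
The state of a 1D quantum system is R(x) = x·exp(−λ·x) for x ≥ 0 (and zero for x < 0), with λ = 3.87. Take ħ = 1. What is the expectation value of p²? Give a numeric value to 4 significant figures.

14.98

p² R = −ħ² d²R/dx²; ⟨p²⟩ = −ħ² ∫ R*·R'' dx / ∫|R|² dx.
Differentiate x·exp(−λ·x) with the product rule; every integrand then reduces to terms xʲ·e^(−2λx) on [0, ∞), with ∫₀^∞ xʲ·e^(−2λx) dx = j!/(2λ)^(j+1).
State is unnormalized: ∫|R|² dx = 0.0043133, and ∫R*·(−ħ² R'') dx = 0.064599, so ⟨p²⟩ = 0.064599 / 0.0043133.
⟨p²⟩ = 14.977.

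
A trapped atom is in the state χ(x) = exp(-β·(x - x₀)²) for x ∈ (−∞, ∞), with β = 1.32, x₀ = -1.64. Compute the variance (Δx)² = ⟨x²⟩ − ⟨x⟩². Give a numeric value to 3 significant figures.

0.189

Compute ⟨x⟩ and ⟨x²⟩ separately, then (Δx)² = ⟨x²⟩ − ⟨x⟩².
Gaussian moments (u = x − x₀): ∫u^(2j)·e^(−2βu²) du = (2j−1)!!/(4β)^j · √(π/(2β)), odd powers integrate to 0; here √(π/(2β)) = 1.0909.
Normalization: ∫|χ|² dx = 1.0909.
⟨x⟩ = -1.6400 and ⟨x²⟩ = 2.8790.
(Δx)² = 2.8790 − (-1.6400)² = 0.18939.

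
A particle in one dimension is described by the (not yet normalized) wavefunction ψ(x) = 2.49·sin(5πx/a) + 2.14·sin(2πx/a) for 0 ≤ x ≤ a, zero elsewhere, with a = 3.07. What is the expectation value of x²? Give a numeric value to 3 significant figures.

2.91

⟨x²⟩ = ∫ x²·|ψ|² dx / ∫|ψ|² dx (integrals over the domain).
On 0 ≤ x ≤ a (j ≠ l): ∫sin²(jπx/a) dx = a/2, ∫sin(jπx/a)·sin(lπx/a) dx = 0; diagonal moments ∫x·sin²(jπx/a) dx = a²/4, ∫x²·sin²(jπx/a) dx = a³·(1/6 − 1/(4j²π²)); cross terms ∫x·sin(jπx/a)·sin(lπx/a) dx = 0 for j + l even and −4jla²/(π²(j² − l²)²) for j + l odd, ∫x²·sin(jπx/a)·sin(lπx/a) dx = (−1)^(j+l)·4jla³/(π²(j² − l²)²); higher powers the same way via product-to-sum and parts.
State is unnormalized: ∫|ψ|² dx = 16.547, and ∫ψ*·x²·ψ dx = 48.129, so ⟨x²⟩ = 48.129 / 16.547.
⟨x²⟩ = 2.9087.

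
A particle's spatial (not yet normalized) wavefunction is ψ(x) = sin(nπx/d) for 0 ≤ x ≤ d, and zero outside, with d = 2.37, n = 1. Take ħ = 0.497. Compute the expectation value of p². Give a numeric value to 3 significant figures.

p² ψ = −ħ² d²ψ/dx²; ⟨p²⟩ = −ħ² ∫ ψ*·ψ'' dx / ∫|ψ|² dx.
d/dx sin(nπx/d) = (nπ/d)·cos(nπx/d) and d²/dx² sin(nπx/d) = −(nπ/d)²·sin(nπx/d); on 0 ≤ x ≤ d, ∫sin²(nπx/d) dx = d/2 and ∫sin(nπx/d)·cos(nπx/d) dx = 0.
State is unnormalized: ∫|ψ|² dx = 1.1850, and ∫ψ*·(−ħ² ψ'') dx = 0.51432, so ⟨p²⟩ = 0.51432 / 1.1850.
⟨p²⟩ = 0.43403.

0.434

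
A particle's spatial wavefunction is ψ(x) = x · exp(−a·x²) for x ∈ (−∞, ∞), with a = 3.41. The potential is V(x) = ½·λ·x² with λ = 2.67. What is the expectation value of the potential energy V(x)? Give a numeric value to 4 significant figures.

0.2936

⟨V⟩ = ∫ V(x)·|ψ|² dx / ∫|ψ|² dx.
Expand each integrand as polynomial × e^(−2ax²) and use ∫x^(2j)·e^(−2ax²) dx = (2j−1)!!/(4a)^j · √(π/(2a)), odd powers → 0; here √(π/(2a)) = 0.67871.
State is unnormalized: ∫|ψ|² dx = 0.049759, and ∫ψ*·V(x)·ψ dx = 0.014610, so ⟨V⟩ = 0.014610 / 0.049759.
⟨V⟩ = 0.29362.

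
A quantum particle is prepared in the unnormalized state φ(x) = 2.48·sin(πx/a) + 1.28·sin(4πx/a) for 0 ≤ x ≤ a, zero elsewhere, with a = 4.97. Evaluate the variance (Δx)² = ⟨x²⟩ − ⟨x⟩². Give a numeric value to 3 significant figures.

Compute ⟨x⟩ and ⟨x²⟩ separately, then (Δx)² = ⟨x²⟩ − ⟨x⟩².
On 0 ≤ x ≤ a (j ≠ l): ∫sin²(jπx/a) dx = a/2, ∫sin(jπx/a)·sin(lπx/a) dx = 0; diagonal moments ∫x·sin²(jπx/a) dx = a²/4, ∫x²·sin²(jπx/a) dx = a³·(1/6 − 1/(4j²π²)); cross terms ∫x·sin(jπx/a)·sin(lπx/a) dx = 0 for j + l even and −4jla²/(π²(j² − l²)²) for j + l odd, ∫x²·sin(jπx/a)·sin(lπx/a) dx = (−1)^(j+l)·4jla³/(π²(j² − l²)²); higher powers the same way via product-to-sum and parts.
Normalization: ∫|φ|² dx = 19.355.
⟨x⟩ = 2.4266 and ⟨x²⟩ = 6.9389.
(Δx)² = 6.9389 − (2.4266)² = 1.0504.

1.05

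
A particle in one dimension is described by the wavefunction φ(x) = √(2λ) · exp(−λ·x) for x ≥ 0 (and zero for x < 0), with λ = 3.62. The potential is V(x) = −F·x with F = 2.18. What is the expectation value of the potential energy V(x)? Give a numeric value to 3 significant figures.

⟨V⟩ = ∫ V(x)·|φ|² dx.
Every integrand reduces to terms xʲ·e^(−2λx) on [0, ∞); use ∫₀^∞ xʲ·e^(−2λx) dx = j!/(2λ)^(j+1).
⟨V⟩ = -0.30110.

-0.301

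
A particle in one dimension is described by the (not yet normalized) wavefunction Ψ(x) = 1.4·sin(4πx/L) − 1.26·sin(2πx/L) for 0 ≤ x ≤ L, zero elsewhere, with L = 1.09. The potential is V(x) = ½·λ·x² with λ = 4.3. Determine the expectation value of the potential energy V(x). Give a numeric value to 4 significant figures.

0.7181

⟨V⟩ = ∫ V(x)·|Ψ|² dx / ∫|Ψ|² dx.
On 0 ≤ x ≤ L (j ≠ l): ∫sin²(jπx/L) dx = L/2, ∫sin(jπx/L)·sin(lπx/L) dx = 0; diagonal moments ∫x·sin²(jπx/L) dx = L²/4, ∫x²·sin²(jπx/L) dx = L³·(1/6 − 1/(4j²π²)); cross terms ∫x·sin(jπx/L)·sin(lπx/L) dx = 0 for j + l even and −4jlL²/(π²(j² − l²)²) for j + l odd, ∫x²·sin(jπx/L)·sin(lπx/L) dx = (−1)^(j+l)·4jlL³/(π²(j² − l²)²); higher powers the same way via product-to-sum and parts.
State is unnormalized: ∫|Ψ|² dx = 1.9334, and ∫Ψ*·V(x)·Ψ dx = 1.3885, so ⟨V⟩ = 1.3885 / 1.9334.
⟨V⟩ = 0.71813.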